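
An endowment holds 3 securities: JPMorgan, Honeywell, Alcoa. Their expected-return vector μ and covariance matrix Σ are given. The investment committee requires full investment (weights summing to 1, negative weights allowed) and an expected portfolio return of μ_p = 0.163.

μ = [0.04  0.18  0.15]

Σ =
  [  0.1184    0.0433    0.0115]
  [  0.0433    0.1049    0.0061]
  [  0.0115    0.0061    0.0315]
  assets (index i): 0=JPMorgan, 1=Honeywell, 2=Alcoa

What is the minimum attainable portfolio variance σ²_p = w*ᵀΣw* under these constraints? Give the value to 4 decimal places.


g=Σ⁻¹μ = [-0.7611  1.7568  4.6996]
h=Σ⁻¹𝟙 = [3.2225  6.4982  29.3112]
a=μᵀg=0.990714  b=𝟙ᵀg=5.695260  c=𝟙ᵀh=39.031940  D=ac−b²=6.233508
λ₁=(c·0.163−b)/D = (39.031940·0.163−5.695260)/6.233508 = 0.106994
λ₂=(a−b·0.163)/D = (0.990714−5.695260·0.163)/6.233508 = 0.010008
w* = 0.106994·g + 0.010008·h:
  w_0 = 0.106994·-0.7611 + 0.010008·3.2225 = -0.0492  (JPMorgan)
  w_1 = 0.106994·1.7568 + 0.010008·6.4982 = 0.2530  (Honeywell)
  w_2 = 0.106994·4.6996 + 0.010008·29.3112 = 0.7962  (Alcoa)
Σw_i=1.0000  μᵀw=0.1630
σ²=wᵀΣw=λ₁·μ_p+λ₂ = 0.106994·0.163 + 0.010008 = 0.027448 ≈ 0.0274

0.0274


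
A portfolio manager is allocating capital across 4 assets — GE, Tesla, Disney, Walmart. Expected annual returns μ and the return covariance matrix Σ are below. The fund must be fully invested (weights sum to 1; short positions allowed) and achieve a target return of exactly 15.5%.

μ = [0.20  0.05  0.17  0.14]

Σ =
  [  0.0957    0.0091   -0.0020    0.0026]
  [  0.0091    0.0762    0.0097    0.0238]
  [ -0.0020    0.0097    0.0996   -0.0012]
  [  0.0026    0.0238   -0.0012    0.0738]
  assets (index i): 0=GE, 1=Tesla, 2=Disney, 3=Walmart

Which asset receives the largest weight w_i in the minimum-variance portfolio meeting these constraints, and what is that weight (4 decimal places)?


g=Σ⁻¹μ = [2.1165  -0.4519  1.8174  1.9977]
h=Σ⁻¹𝟙 = [9.6577  7.3014  9.6557  11.0123]
a=μᵀg=0.989356  b=𝟙ᵀg=5.479782  c=𝟙ᵀh=37.626957  D=ac−b²=7.198459
λ₁=(c·0.155−b)/D = (37.626957·0.155−5.479782)/7.198459 = 0.048954
λ₂=(a−b·0.155)/D = (0.989356−5.479782·0.155)/7.198459 = 0.019447
w* = 0.048954·g + 0.019447·h:
  w_0 = 0.048954·2.1165 + 0.019447·9.6577 = 0.2914  (GE)
  w_1 = 0.048954·-0.4519 + 0.019447·7.3014 = 0.1199  (Tesla)
  w_2 = 0.048954·1.8174 + 0.019447·9.6557 = 0.2767  (Disney)
  w_3 = 0.048954·1.9977 + 0.019447·11.0123 = 0.3120  (Walmart)
Σw_i=1.0000  μᵀw=0.1550
σ²=wᵀΣw=λ₁·μ_p+λ₂ = 0.048954·0.155 + 0.019447 = 0.027035 ≈ 0.0270

Walmart (0.3120)


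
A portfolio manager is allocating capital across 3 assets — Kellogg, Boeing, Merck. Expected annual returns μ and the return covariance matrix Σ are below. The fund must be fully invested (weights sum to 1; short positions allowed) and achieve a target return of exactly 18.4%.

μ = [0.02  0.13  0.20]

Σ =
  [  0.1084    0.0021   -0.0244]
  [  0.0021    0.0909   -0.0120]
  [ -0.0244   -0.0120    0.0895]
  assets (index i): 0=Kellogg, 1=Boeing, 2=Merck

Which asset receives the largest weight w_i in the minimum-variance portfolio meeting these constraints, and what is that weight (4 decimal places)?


g=Σ⁻¹μ = [0.7528  1.7661  2.6767]
h=Σ⁻¹𝟙 = [12.6558  12.8670  16.3487]
a=μᵀg=0.779982  b=𝟙ᵀg=5.195551  c=𝟙ᵀh=41.871395  D=ac−b²=5.665172
λ₁=(c·0.184−b)/D = (41.871395·0.184−5.195551)/5.665172 = 0.442844
λ₂=(a−b·0.184)/D = (0.779982−5.195551·0.184)/5.665172 = -0.031067
w* = 0.442844·g + -0.031067·h:
  w_0 = 0.442844·0.7528 + -0.031067·12.6558 = -0.0598  (Kellogg)
  w_1 = 0.442844·1.7661 + -0.031067·12.8670 = 0.3824  (Boeing)
  w_2 = 0.442844·2.6767 + -0.031067·16.3487 = 0.6774  (Merck)
Σw_i=1.0000  μᵀw=0.1840
σ²=wᵀΣw=λ₁·μ_p+λ₂ = 0.442844·0.184 + -0.031067 = 0.050416 ≈ 0.0504

Merck (0.6774)


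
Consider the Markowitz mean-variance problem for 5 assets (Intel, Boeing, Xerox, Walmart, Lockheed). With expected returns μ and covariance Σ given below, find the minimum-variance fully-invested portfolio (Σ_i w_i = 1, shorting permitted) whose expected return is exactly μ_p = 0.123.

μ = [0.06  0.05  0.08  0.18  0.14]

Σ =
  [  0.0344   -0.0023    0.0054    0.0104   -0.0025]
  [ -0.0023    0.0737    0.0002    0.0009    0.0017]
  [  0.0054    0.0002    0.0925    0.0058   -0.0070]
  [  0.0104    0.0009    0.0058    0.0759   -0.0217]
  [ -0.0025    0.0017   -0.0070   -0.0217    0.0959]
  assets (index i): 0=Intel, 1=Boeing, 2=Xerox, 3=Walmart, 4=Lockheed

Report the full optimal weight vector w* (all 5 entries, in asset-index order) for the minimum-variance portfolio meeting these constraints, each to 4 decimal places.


g=Σ⁻¹μ = [0.9752  0.6228  0.7955  2.7882  2.1632]
h=Σ⁻¹𝟙 = [25.6444  13.8516  9.5697  12.9024  14.4686]
a=μᵀg=0.958015  b=𝟙ᵀg=7.344854  c=𝟙ᵀh=76.436651  D=ac−b²=19.280580
λ₁=(c·0.123−b)/D = (76.436651·0.123−7.344854)/19.280580 = 0.106680
λ₂=(a−b·0.123)/D = (0.958015−7.344854·0.123)/19.280580 = 0.002832
w* = 0.106680·g + 0.002832·h:
  w_0 = 0.106680·0.9752 + 0.002832·25.6444 = 0.1767  (Intel)
  w_1 = 0.106680·0.6228 + 0.002832·13.8516 = 0.1057  (Boeing)
  w_2 = 0.106680·0.7955 + 0.002832·9.5697 = 0.1120  (Xerox)
  w_3 = 0.106680·2.7882 + 0.002832·12.9024 = 0.3340  (Walmart)
  w_4 = 0.106680·2.1632 + 0.002832·14.4686 = 0.2717  (Lockheed)
Σw_i=1.0000  μᵀw=0.1230
σ²=wᵀΣw=λ₁·μ_p+λ₂ = 0.106680·0.123 + 0.002832 = 0.015953 ≈ 0.0160

0.1767  0.1057  0.1120  0.3340  0.2717


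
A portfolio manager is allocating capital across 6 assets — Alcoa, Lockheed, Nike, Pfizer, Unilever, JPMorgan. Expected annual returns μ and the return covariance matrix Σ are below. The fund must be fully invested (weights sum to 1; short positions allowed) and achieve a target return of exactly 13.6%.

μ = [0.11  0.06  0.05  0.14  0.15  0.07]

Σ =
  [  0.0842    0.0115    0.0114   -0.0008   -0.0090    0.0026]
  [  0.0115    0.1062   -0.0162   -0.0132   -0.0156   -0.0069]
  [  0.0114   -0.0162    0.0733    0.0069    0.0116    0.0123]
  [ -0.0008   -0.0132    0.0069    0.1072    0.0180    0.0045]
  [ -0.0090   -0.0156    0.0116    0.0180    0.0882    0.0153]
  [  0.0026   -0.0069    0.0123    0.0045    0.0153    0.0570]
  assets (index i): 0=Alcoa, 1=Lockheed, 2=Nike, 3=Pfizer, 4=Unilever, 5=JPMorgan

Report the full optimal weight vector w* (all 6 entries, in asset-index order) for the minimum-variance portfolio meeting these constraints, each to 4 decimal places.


0.3172  0.0868  -0.1138  0.2584  0.4227  0.0288

x=Σ⁻¹μ = [1.3228  0.8721  0.1897  1.1100  1.6151  0.7112]
y=Σ⁻¹𝟙 = [9.2736  13.2846  10.6671  8.2365  9.2435  13.2957]
a=μᵀx=0.654762  b=𝟙ᵀx=5.820872  c=𝟙ᵀy=64.001060  D=ac−b²=8.022928
λ₁=(c·0.136−b)/D = (64.001060·0.136−5.820872)/8.022928 = 0.359379
λ₂=(a−b·0.136)/D = (0.654762−5.820872·0.136)/8.022928 = -0.017061
w* = 0.359379·x + -0.017061·y:
  w_0 = 0.359379·1.3228 + -0.017061·9.2736 = 0.3172  (Alcoa)
  w_1 = 0.359379·0.8721 + -0.017061·13.2846 = 0.0868  (Lockheed)
  w_2 = 0.359379·0.1897 + -0.017061·10.6671 = -0.1138  (Nike)
  w_3 = 0.359379·1.1100 + -0.017061·8.2365 = 0.2584  (Pfizer)
  w_4 = 0.359379·1.6151 + -0.017061·9.2435 = 0.4227  (Unilever)
  w_5 = 0.359379·0.7112 + -0.017061·13.2957 = 0.0288  (JPMorgan)
Σw_i=1.0000  μᵀw=0.1360
σ²=wᵀΣw=λ₁·μ_p+λ₂ = 0.359379·0.136 + -0.017061 = 0.031815 ≈ 0.0318


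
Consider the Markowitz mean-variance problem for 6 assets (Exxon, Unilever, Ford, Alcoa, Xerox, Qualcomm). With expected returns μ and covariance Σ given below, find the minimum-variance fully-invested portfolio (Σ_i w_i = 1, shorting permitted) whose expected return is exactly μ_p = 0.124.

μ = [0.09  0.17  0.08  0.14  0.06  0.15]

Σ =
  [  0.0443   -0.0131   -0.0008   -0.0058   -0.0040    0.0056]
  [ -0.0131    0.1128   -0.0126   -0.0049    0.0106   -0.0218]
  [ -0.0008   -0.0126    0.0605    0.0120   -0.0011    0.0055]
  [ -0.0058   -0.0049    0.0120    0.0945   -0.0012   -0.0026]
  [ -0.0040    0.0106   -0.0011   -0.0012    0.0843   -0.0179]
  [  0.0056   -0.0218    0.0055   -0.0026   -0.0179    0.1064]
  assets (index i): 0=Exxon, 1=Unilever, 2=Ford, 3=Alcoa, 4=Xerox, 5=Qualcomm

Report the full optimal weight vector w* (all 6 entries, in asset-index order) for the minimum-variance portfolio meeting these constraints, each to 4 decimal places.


u=Σ⁻¹μ = [2.8152  2.3277  1.3613  1.6663  0.9924  1.8758]
v=Σ⁻¹𝟙 = [28.7108  15.7472  16.9841  11.5425  14.3775  12.9367]
a=μᵀu=1.332194  b=𝟙ᵀu=11.038823  c=𝟙ᵀv=100.298734  D=ac−b²=11.761734
λ₁=(c·0.124−b)/D = (100.298734·0.124−11.038823)/11.761734 = 0.118879
λ₂=(a−b·0.124)/D = (1.332194−11.038823·0.124)/11.761734 = -0.003114
w* = 0.118879·u + -0.003114·v:
  w_0 = 0.118879·2.8152 + -0.003114·28.7108 = 0.2453  (Exxon)
  w_1 = 0.118879·2.3277 + -0.003114·15.7472 = 0.2277  (Unilever)
  w_2 = 0.118879·1.3613 + -0.003114·16.9841 = 0.1090  (Ford)
  w_3 = 0.118879·1.6663 + -0.003114·11.5425 = 0.1622  (Alcoa)
  w_4 = 0.118879·0.9924 + -0.003114·14.3775 = 0.0732  (Xerox)
  w_5 = 0.118879·1.8758 + -0.003114·12.9367 = 0.1827  (Qualcomm)
Σw_i=1.0000  μᵀw=0.1240
σ²=wᵀΣw=λ₁·μ_p+λ₂ = 0.118879·0.124 + -0.003114 = 0.011627 ≈ 0.0116

0.2453  0.2277  0.1090  0.1622  0.0732  0.1827


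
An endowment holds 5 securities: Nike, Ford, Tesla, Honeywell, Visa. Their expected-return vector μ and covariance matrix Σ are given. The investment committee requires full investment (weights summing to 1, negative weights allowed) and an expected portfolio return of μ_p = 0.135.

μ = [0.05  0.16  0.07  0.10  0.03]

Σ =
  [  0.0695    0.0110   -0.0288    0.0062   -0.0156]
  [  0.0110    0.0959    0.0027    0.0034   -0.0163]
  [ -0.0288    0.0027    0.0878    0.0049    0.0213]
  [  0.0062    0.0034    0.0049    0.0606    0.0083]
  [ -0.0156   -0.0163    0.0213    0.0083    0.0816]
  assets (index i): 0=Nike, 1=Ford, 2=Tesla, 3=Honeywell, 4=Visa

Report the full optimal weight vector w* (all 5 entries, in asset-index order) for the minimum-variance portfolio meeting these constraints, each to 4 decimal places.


-0.0401  0.5577  0.1032  0.4167  -0.0376

x=Σ⁻¹μ = [0.7952  1.5893  0.8159  1.3470  0.4872]
y=Σ⁻¹𝟙 = [20.7262  9.5376  14.0492  10.8818  13.3483]
a=μᵀx=0.500462  b=𝟙ᵀx=5.034407  c=𝟙ᵀy=68.543201  D=ac−b²=8.958039
λ₁=(c·0.135−b)/D = (68.543201·0.135−5.034407)/8.958039 = 0.470965
λ₂=(a−b·0.135)/D = (0.500462−5.034407·0.135)/8.958039 = -0.020002
w* = 0.470965·x + -0.020002·y:
  w_0 = 0.470965·0.7952 + -0.020002·20.7262 = -0.0401  (Nike)
  w_1 = 0.470965·1.5893 + -0.020002·9.5376 = 0.5577  (Ford)
  w_2 = 0.470965·0.8159 + -0.020002·14.0492 = 0.1032  (Tesla)
  w_3 = 0.470965·1.3470 + -0.020002·10.8818 = 0.4167  (Honeywell)
  w_4 = 0.470965·0.4872 + -0.020002·13.3483 = -0.0376  (Visa)
Σw_i=1.0000  μᵀw=0.1350
σ²=wᵀΣw=λ₁·μ_p+λ₂ = 0.470965·0.135 + -0.020002 = 0.043578 ≈ 0.0436


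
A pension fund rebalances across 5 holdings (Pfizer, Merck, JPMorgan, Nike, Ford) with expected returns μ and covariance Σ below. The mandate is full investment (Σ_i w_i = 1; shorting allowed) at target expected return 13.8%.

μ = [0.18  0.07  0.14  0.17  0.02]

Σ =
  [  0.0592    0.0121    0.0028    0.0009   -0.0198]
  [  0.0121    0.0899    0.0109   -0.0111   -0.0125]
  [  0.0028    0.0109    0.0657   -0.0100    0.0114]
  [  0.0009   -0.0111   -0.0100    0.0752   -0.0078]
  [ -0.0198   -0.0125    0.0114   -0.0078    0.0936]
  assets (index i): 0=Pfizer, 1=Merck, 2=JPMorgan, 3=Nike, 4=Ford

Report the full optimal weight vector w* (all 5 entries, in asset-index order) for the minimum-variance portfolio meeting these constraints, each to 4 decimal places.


0.3020  0.0885  0.2074  0.2692  0.1330

x=Σ⁻¹μ = [3.0850  0.5588  2.1592  2.6869  0.9018]
y=Σ⁻¹𝟙 = [19.1091  11.5425  12.4262  18.1122  16.2634]
a=μᵀx=1.371501  b=𝟙ᵀx=9.391626  c=𝟙ᵀy=77.453476  D=ac−b²=18.024889
λ₁=(c·0.138−b)/D = (77.453476·0.138−9.391626)/18.024889 = 0.071953
λ₂=(a−b·0.138)/D = (1.371501−9.391626·0.138)/18.024889 = 0.004186
w* = 0.071953·x + 0.004186·y:
  w_0 = 0.071953·3.0850 + 0.004186·19.1091 = 0.3020  (Pfizer)
  w_1 = 0.071953·0.5588 + 0.004186·11.5425 = 0.0885  (Merck)
  w_2 = 0.071953·2.1592 + 0.004186·12.4262 = 0.2074  (JPMorgan)
  w_3 = 0.071953·2.6869 + 0.004186·18.1122 = 0.2692  (Nike)
  w_4 = 0.071953·0.9018 + 0.004186·16.2634 = 0.1330  (Ford)
Σw_i=1.0000  μᵀw=0.1380
σ²=wᵀΣw=λ₁·μ_p+λ₂ = 0.071953·0.138 + 0.004186 = 0.014116 ≈ 0.0141


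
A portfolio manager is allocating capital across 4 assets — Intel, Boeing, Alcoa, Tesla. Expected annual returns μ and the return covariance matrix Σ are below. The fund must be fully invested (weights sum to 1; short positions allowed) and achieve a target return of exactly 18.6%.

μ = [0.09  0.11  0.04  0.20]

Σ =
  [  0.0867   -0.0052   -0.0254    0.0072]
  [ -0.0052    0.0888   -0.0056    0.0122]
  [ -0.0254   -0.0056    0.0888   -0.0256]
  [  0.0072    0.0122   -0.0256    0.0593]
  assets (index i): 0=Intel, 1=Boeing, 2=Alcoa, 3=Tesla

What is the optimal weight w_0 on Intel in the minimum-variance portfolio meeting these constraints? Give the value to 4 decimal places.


g=Σ⁻¹μ = [1.3611  0.9111  2.0191  3.8916]
h=Σ⁻¹𝟙 = [17.1343  10.6216  23.3728  22.6879]
a=μᵀg=1.081813  b=𝟙ᵀg=8.182956  c=𝟙ᵀh=73.816599  D=ac−b²=12.894965
λ₁=(c·0.186−b)/D = (73.816599·0.186−8.182956)/12.894965 = 0.430163
λ₂=(a−b·0.186)/D = (1.081813−8.182956·0.186)/12.894965 = -0.034139
w* = 0.430163·g + -0.034139·h:
  w_0 = 0.430163·1.3611 + -0.034139·17.1343 = 0.0005  (Intel)
  w_1 = 0.430163·0.9111 + -0.034139·10.6216 = 0.0293  (Boeing)
  w_2 = 0.430163·2.0191 + -0.034139·23.3728 = 0.0706  (Alcoa)
  w_3 = 0.430163·3.8916 + -0.034139·22.6879 = 0.8995  (Tesla)
Σw_i=1.0000  μᵀw=0.1860
σ²=wᵀΣw=λ₁·μ_p+λ₂ = 0.430163·0.186 + -0.034139 = 0.045872 ≈ 0.0459

0.0005


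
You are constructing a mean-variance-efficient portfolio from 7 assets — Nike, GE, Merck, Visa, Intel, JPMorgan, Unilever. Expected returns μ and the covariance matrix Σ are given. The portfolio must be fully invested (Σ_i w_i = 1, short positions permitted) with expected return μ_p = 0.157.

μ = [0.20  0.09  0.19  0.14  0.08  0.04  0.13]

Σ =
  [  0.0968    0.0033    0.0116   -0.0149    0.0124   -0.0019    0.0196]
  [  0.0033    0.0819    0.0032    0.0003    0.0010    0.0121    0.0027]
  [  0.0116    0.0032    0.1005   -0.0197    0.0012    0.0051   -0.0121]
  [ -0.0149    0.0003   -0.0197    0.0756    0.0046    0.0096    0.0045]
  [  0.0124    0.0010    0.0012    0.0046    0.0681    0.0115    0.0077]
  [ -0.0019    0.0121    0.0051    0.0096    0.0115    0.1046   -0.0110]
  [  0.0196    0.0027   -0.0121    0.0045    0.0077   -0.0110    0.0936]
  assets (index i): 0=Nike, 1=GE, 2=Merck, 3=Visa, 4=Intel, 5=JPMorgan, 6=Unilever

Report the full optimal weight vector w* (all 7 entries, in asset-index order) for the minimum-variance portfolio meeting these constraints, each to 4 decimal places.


0.2081  0.0908  0.2499  0.2948  0.0442  -0.0037  0.1158

x=Σ⁻¹μ = [1.8987  0.8781  2.3036  2.7272  0.4645  0.0169  1.0964]
y=Σ⁻¹𝟙 = [7.9132  9.9612  12.5771  16.0563  9.6280  6.4111  9.5547]
a=μᵀx=1.458641  b=𝟙ᵀx=9.385475  c=𝟙ᵀy=72.101608  D=ac−b²=17.083200
λ₁=(c·0.157−b)/D = (72.101608·0.157−9.385475)/17.083200 = 0.113239
λ₂=(a−b·0.157)/D = (1.458641−9.385475·0.157)/17.083200 = -0.000871
w* = 0.113239·x + -0.000871·y:
  w_0 = 0.113239·1.8987 + -0.000871·7.9132 = 0.2081  (Nike)
  w_1 = 0.113239·0.8781 + -0.000871·9.9612 = 0.0908  (GE)
  w_2 = 0.113239·2.3036 + -0.000871·12.5771 = 0.2499  (Merck)
  w_3 = 0.113239·2.7272 + -0.000871·16.0563 = 0.2948  (Visa)
  w_4 = 0.113239·0.4645 + -0.000871·9.6280 = 0.0442  (Intel)
  w_5 = 0.113239·0.0169 + -0.000871·6.4111 = -0.0037  (JPMorgan)
  w_6 = 0.113239·1.0964 + -0.000871·9.5547 = 0.1158  (Unilever)
Σw_i=1.0000  μᵀw=0.1570
σ²=wᵀΣw=λ₁·μ_p+λ₂ = 0.113239·0.157 + -0.000871 = 0.016907 ≈ 0.0169


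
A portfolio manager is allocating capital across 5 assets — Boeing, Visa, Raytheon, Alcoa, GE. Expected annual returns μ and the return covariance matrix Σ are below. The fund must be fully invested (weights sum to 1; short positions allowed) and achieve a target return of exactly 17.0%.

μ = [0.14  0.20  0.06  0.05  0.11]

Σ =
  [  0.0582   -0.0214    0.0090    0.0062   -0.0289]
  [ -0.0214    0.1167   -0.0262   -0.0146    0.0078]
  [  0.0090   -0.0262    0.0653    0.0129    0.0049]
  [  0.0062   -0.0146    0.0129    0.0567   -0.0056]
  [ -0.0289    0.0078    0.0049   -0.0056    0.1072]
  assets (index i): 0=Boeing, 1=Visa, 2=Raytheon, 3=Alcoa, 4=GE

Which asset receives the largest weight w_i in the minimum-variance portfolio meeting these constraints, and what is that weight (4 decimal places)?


x=Σ⁻¹μ = [4.0809  2.7114  1.0861  1.0779  1.9357]
y=Σ⁻¹𝟙 = [27.5324  17.9237  14.0546  17.5967  15.7235]
a=μᵀx=1.445595  b=𝟙ᵀx=10.891955  c=𝟙ᵀy=92.830784  D=ac−b²=15.561029
λ₁=(c·0.170−b)/D = (92.830784·0.170−10.891955)/15.561029 = 0.314200
λ₂=(a−b·0.170)/D = (1.445595−10.891955·0.170)/15.561029 = -0.026093
w* = 0.314200·x + -0.026093·y:
  w_0 = 0.314200·4.0809 + -0.026093·27.5324 = 0.5638  (Boeing)
  w_1 = 0.314200·2.7114 + -0.026093·17.9237 = 0.3843  (Visa)
  w_2 = 0.314200·1.0861 + -0.026093·14.0546 = -0.0255  (Raytheon)
  w_3 = 0.314200·1.0779 + -0.026093·17.5967 = -0.1205  (Alcoa)
  w_4 = 0.314200·1.9357 + -0.026093·15.7235 = 0.1979  (GE)
Σw_i=1.0000  μᵀw=0.1700
σ²=wᵀΣw=λ₁·μ_p+λ₂ = 0.314200·0.170 + -0.026093 = 0.027321 ≈ 0.0273

Boeing (0.5638)


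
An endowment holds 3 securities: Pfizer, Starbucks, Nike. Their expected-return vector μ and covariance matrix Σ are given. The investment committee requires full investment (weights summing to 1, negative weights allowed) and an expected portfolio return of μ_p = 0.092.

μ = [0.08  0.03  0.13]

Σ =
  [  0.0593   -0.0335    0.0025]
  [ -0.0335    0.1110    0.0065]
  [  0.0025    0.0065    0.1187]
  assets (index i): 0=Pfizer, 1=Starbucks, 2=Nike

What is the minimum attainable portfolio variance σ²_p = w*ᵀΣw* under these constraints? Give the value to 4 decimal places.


0.0301

g=Σ⁻¹μ = [1.7180  0.7291  1.0191]
h=Σ⁻¹𝟙 = [25.8316  16.3961  6.9827]
a=μᵀg=0.291793  b=𝟙ᵀg=3.466163  c=𝟙ᵀh=49.210431  D=ac−b²=2.344988
λ₁=(c·0.092−b)/D = (49.210431·0.092−3.466163)/2.344988 = 0.452538
λ₂=(a−b·0.092)/D = (0.291793−3.466163·0.092)/2.344988 = -0.011554
w* = 0.452538·g + -0.011554·h:
  w_0 = 0.452538·1.7180 + -0.011554·25.8316 = 0.4790  (Pfizer)
  w_1 = 0.452538·0.7291 + -0.011554·16.3961 = 0.1405  (Starbucks)
  w_2 = 0.452538·1.0191 + -0.011554·6.9827 = 0.3805  (Nike)
Σw_i=1.0000  μᵀw=0.0920
σ²=wᵀΣw=λ₁·μ_p+λ₂ = 0.452538·0.092 + -0.011554 = 0.030080 ≈ 0.0301


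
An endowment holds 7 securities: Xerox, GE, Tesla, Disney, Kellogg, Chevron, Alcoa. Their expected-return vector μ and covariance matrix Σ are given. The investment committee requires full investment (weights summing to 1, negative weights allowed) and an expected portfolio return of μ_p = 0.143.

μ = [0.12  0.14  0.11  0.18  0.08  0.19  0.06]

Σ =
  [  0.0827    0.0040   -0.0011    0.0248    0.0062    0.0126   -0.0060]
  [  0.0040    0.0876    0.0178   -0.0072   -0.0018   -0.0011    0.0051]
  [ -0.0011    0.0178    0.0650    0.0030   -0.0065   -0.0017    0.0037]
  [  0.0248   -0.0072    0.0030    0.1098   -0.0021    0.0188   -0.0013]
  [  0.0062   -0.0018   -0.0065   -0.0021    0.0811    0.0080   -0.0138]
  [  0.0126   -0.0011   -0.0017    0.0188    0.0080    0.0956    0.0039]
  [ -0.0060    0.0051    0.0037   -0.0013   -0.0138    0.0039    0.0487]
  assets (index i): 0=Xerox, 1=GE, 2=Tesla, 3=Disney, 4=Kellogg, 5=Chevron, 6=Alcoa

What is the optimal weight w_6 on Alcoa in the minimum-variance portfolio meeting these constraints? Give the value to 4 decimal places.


p=Σ⁻¹μ = [0.7938  1.3583  1.3556  1.2907  1.1748  1.5162  1.3305]
q=Σ⁻¹𝟙 = [9.5128  7.7829  13.5347  6.7042  16.5888  5.8398  24.2746]
a=μᵀp=1.128742  b=𝟙ᵀp=8.819866  c=𝟙ᵀq=84.237839  D=ac−b²=17.292772
λ₁=(c·0.143−b)/D = (84.237839·0.143−8.819866)/17.292772 = 0.186560
λ₂=(a−b·0.143)/D = (1.128742−8.819866·0.143)/17.292772 = -0.007662
w* = 0.186560·p + -0.007662·q:
  w_0 = 0.186560·0.7938 + -0.007662·9.5128 = 0.0752  (Xerox)
  w_1 = 0.186560·1.3583 + -0.007662·7.7829 = 0.1938  (GE)
  w_2 = 0.186560·1.3556 + -0.007662·13.5347 = 0.1492  (Tesla)
  w_3 = 0.186560·1.2907 + -0.007662·6.7042 = 0.1894  (Disney)
  w_4 = 0.186560·1.1748 + -0.007662·16.5888 = 0.0921  (Kellogg)
  w_5 = 0.186560·1.5162 + -0.007662·5.8398 = 0.2381  (Chevron)
  w_6 = 0.186560·1.3305 + -0.007662·24.2746 = 0.0622  (Alcoa)
Σw_i=1.0000  μᵀw=0.1430
σ²=wᵀΣw=λ₁·μ_p+λ₂ = 0.186560·0.143 + -0.007662 = 0.019016 ≈ 0.0190

0.0622


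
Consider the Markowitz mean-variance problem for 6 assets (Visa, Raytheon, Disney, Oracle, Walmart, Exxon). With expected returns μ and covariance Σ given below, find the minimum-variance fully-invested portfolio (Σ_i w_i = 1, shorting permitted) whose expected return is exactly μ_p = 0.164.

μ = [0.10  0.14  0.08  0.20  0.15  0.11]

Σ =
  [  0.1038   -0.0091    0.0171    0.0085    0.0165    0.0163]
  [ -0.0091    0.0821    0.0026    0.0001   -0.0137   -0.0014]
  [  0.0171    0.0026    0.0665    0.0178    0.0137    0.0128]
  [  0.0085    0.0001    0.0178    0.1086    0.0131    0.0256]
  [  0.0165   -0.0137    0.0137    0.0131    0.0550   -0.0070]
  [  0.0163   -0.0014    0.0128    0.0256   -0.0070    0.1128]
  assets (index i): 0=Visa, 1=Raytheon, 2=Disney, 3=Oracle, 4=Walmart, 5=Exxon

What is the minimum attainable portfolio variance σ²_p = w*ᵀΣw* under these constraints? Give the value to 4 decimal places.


0.0250

x=Σ⁻¹μ = [0.4712  2.2734  -0.1243  1.2623  2.9905  0.8485]
y=Σ⁻¹𝟙 = [5.3733  15.8725  6.6478  3.5217  19.0360  7.9135]
a=μᵀx=1.149810  b=𝟙ᵀx=7.721518  c=𝟙ᵀy=58.364718  D=ac−b²=7.486489
λ₁=(c·0.164−b)/D = (58.364718·0.164−7.721518)/7.486489 = 0.247151
λ₂=(a−b·0.164)/D = (1.149810−7.721518·0.164)/7.486489 = -0.015564
w* = 0.247151·x + -0.015564·y:
  w_0 = 0.247151·0.4712 + -0.015564·5.3733 = 0.0328  (Visa)
  w_1 = 0.247151·2.2734 + -0.015564·15.8725 = 0.3148  (Raytheon)
  w_2 = 0.247151·-0.1243 + -0.015564·6.6478 = -0.1342  (Disney)
  w_3 = 0.247151·1.2623 + -0.015564·3.5217 = 0.2572  (Oracle)
  w_4 = 0.247151·2.9905 + -0.015564·19.0360 = 0.4428  (Walmart)
  w_5 = 0.247151·0.8485 + -0.015564·7.9135 = 0.0865  (Exxon)
Σw_i=1.0000  μᵀw=0.1640
σ²=wᵀΣw=λ₁·μ_p+λ₂ = 0.247151·0.164 + -0.015564 = 0.024969 ≈ 0.0250


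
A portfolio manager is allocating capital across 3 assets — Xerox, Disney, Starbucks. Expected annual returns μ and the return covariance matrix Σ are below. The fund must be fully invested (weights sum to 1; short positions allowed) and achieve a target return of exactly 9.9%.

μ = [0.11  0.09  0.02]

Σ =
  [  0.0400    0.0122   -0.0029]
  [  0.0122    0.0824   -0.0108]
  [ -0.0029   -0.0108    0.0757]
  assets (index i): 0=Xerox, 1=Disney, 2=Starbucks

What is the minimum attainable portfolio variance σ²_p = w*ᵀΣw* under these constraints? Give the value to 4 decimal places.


u=Σ⁻¹μ = [2.5473  0.7770  0.4726]
v=Σ⁻¹𝟙 = [22.8381  10.8026  15.6261]
a=μᵀu=0.359586  b=𝟙ᵀu=3.796950  c=𝟙ᵀv=49.266874  D=ac−b²=3.298842
λ₁=(c·0.099−b)/D = (49.266874·0.099−3.796950)/3.298842 = 0.327530
λ₂=(a−b·0.099)/D = (0.359586−3.796950·0.099)/3.298842 = -0.004945
w* = 0.327530·u + -0.004945·v:
  w_0 = 0.327530·2.5473 + -0.004945·22.8381 = 0.7214  (Xerox)
  w_1 = 0.327530·0.7770 + -0.004945·10.8026 = 0.2011  (Disney)
  w_2 = 0.327530·0.4726 + -0.004945·15.6261 = 0.0775  (Starbucks)
Σw_i=1.0000  μᵀw=0.0990
σ²=wᵀΣw=λ₁·μ_p+λ₂ = 0.327530·0.099 + -0.004945 = 0.027481 ≈ 0.0275

0.0275


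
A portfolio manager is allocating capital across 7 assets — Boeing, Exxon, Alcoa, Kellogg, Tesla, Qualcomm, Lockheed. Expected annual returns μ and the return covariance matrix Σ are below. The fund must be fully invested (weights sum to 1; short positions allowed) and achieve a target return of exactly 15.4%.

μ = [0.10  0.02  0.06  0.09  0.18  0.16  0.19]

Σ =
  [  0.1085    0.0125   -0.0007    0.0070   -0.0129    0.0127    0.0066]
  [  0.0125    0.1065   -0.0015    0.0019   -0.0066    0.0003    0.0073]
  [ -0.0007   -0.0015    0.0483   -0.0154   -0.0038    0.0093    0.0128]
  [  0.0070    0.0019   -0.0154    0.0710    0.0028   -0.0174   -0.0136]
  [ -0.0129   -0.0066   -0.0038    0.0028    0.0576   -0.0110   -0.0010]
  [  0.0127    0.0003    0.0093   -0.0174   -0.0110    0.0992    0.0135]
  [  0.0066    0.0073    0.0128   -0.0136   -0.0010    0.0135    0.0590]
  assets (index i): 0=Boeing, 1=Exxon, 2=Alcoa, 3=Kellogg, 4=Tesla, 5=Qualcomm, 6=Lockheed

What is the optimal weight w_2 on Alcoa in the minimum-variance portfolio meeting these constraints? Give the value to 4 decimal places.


g=Σ⁻¹μ = [0.8106  0.0802  1.1254  2.3118  3.6745  1.8000  3.0589]
h=Σ⁻¹𝟙 = [7.4760  8.9777  24.5808  22.8036  23.0164  11.6216  12.6566]
a=μᵀg=1.888852  b=𝟙ᵀg=12.861479  c=𝟙ᵀh=111.132592  D=ac−b²=44.495366
λ₁=(c·0.154−b)/D = (111.132592·0.154−12.861479)/44.495366 = 0.095582
λ₂=(a−b·0.154)/D = (1.888852−12.861479·0.154)/44.495366 = -0.002063
w* = 0.095582·g + -0.002063·h:
  w_0 = 0.095582·0.8106 + -0.002063·7.4760 = 0.0621  (Boeing)
  w_1 = 0.095582·0.0802 + -0.002063·8.9777 = -0.0109  (Exxon)
  w_2 = 0.095582·1.1254 + -0.002063·24.5808 = 0.0568  (Alcoa)
  w_3 = 0.095582·2.3118 + -0.002063·22.8036 = 0.1739  (Kellogg)
  w_4 = 0.095582·3.6745 + -0.002063·23.0164 = 0.3037  (Tesla)
  w_5 = 0.095582·1.8000 + -0.002063·11.6216 = 0.1481  (Qualcomm)
  w_6 = 0.095582·3.0589 + -0.002063·12.6566 = 0.2663  (Lockheed)
Σw_i=1.0000  μᵀw=0.1540
σ²=wᵀΣw=λ₁·μ_p+λ₂ = 0.095582·0.154 + -0.002063 = 0.012656 ≈ 0.0127

0.0568


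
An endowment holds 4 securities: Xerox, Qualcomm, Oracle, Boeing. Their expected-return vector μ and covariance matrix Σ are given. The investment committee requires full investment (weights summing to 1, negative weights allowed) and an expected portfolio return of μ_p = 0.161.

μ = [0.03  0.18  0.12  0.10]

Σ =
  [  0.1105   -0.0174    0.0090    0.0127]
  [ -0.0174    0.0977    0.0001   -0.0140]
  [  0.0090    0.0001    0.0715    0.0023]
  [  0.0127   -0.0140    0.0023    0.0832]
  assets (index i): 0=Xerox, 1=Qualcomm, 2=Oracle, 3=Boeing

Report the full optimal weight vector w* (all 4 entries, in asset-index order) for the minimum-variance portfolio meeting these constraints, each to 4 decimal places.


p=Σ⁻¹μ = [0.3050  2.1051  1.5898  1.4656]
q=Σ⁻¹𝟙 = [8.7225  13.5858  12.4628  12.6293]
a=μᵀp=0.725411  b=𝟙ᵀp=5.465597  c=𝟙ᵀq=47.400490  D=ac−b²=4.512094
λ₁=(c·0.161−b)/D = (47.400490·0.161−5.465597)/4.512094 = 0.480017
λ₂=(a−b·0.161)/D = (0.725411−5.465597·0.161)/4.512094 = -0.034252
w* = 0.480017·p + -0.034252·q:
  w_0 = 0.480017·0.3050 + -0.034252·8.7225 = -0.1523  (Xerox)
  w_1 = 0.480017·2.1051 + -0.034252·13.5858 = 0.5451  (Qualcomm)
  w_2 = 0.480017·1.5898 + -0.034252·12.4628 = 0.3363  (Oracle)
  w_3 = 0.480017·1.4656 + -0.034252·12.6293 = 0.2709  (Boeing)
Σw_i=1.0000  μᵀw=0.1610
σ²=wᵀΣw=λ₁·μ_p+λ₂ = 0.480017·0.161 + -0.034252 = 0.043030 ≈ 0.0430

-0.1523  0.5451  0.3363  0.2709


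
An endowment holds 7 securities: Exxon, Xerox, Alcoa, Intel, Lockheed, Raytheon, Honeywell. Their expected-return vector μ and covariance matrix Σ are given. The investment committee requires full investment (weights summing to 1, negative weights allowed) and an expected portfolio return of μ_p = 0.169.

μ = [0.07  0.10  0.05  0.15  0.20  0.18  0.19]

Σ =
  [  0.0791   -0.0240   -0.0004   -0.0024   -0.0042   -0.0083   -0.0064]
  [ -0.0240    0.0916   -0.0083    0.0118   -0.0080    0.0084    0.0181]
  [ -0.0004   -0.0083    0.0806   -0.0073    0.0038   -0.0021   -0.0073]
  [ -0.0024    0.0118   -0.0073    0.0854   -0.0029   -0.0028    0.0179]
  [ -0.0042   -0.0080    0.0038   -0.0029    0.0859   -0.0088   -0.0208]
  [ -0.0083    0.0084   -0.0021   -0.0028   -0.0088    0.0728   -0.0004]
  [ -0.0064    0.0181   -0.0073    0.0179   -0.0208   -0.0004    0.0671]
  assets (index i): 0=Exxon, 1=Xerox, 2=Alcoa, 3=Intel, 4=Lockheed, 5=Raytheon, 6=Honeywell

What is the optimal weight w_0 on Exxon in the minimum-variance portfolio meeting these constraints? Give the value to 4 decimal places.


g=Σ⁻¹μ = [2.0203  0.8542  1.0763  1.2295  3.7340  3.1547  3.7593]
h=Σ⁻¹𝟙 = [21.4755  13.1502  15.9441  9.1457  19.9626  17.9965  18.9945]
a=μᵀg=2.493973  b=𝟙ᵀg=15.828200  c=𝟙ᵀh=116.669039  D=ac−b²=40.437457
λ₁=(c·0.169−b)/D = (116.669039·0.169−15.828200)/40.437457 = 0.096170
λ₂=(a−b·0.169)/D = (2.493973−15.828200·0.169)/40.437457 = -0.004476
w* = 0.096170·g + -0.004476·h:
  w_0 = 0.096170·2.0203 + -0.004476·21.4755 = 0.0982  (Exxon)
  w_1 = 0.096170·0.8542 + -0.004476·13.1502 = 0.0233  (Xerox)
  w_2 = 0.096170·1.0763 + -0.004476·15.9441 = 0.0321  (Alcoa)
  w_3 = 0.096170·1.2295 + -0.004476·9.1457 = 0.0773  (Intel)
  w_4 = 0.096170·3.7340 + -0.004476·19.9626 = 0.2697  (Lockheed)
  w_5 = 0.096170·3.1547 + -0.004476·17.9965 = 0.2228  (Raytheon)
  w_6 = 0.096170·3.7593 + -0.004476·18.9945 = 0.2765  (Honeywell)
Σw_i=1.0000  μᵀw=0.1690
σ²=wᵀΣw=λ₁·μ_p+λ₂ = 0.096170·0.169 + -0.004476 = 0.011777 ≈ 0.0118

0.0982


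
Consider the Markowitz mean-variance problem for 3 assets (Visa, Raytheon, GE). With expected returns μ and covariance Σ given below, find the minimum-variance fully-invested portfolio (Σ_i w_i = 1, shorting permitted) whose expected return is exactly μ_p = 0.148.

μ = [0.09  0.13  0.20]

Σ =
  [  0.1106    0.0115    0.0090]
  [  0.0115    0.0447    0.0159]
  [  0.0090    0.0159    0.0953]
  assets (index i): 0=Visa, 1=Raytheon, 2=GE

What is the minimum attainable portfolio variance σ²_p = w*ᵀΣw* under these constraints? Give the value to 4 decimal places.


0.0334

x=Σ⁻¹μ = [0.4483  2.1916  1.6907]
y=Σ⁻¹𝟙 = [6.5887  18.2481  6.8264]
a=μᵀx=0.663381  b=𝟙ᵀx=4.330518  c=𝟙ᵀy=31.663203  D=ac−b²=2.251399
λ₁=(c·0.148−b)/D = (31.663203·0.148−4.330518)/2.251399 = 0.157962
λ₂=(a−b·0.148)/D = (0.663381−4.330518·0.148)/2.251399 = 0.009978
w* = 0.157962·x + 0.009978·y:
  w_0 = 0.157962·0.4483 + 0.009978·6.5887 = 0.1366  (Visa)
  w_1 = 0.157962·2.1916 + 0.009978·18.2481 = 0.5283  (Raytheon)
  w_2 = 0.157962·1.6907 + 0.009978·6.8264 = 0.3352  (GE)
Σw_i=1.0000  μᵀw=0.1480
σ²=wᵀΣw=λ₁·μ_p+λ₂ = 0.157962·0.148 + 0.009978 = 0.033357 ≈ 0.0334


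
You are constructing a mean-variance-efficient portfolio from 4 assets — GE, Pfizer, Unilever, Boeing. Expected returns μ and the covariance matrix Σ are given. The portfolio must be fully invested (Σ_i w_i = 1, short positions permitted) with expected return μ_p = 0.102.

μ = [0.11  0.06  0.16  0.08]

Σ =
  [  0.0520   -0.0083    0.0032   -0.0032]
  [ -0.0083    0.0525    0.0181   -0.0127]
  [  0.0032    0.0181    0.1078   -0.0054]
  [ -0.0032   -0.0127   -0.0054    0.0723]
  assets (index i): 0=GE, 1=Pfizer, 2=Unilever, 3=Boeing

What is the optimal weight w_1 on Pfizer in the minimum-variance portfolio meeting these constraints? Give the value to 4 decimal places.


0.2139

g=Σ⁻¹μ = [2.3687  1.4656  1.2461  1.5618]
h=Σ⁻¹𝟙 = [24.2640  25.8895  5.2031  19.8415]
a=μᵀg=0.672816  b=𝟙ᵀg=6.642229  c=𝟙ᵀh=75.198115  D=ac−b²=6.475270
λ₁=(c·0.102−b)/D = (75.198115·0.102−6.642229)/6.475270 = 0.158755
λ₂=(a−b·0.102)/D = (0.672816−6.642229·0.102)/6.475270 = -0.000725
w* = 0.158755·g + -0.000725·h:
  w_0 = 0.158755·2.3687 + -0.000725·24.2640 = 0.3585  (GE)
  w_1 = 0.158755·1.4656 + -0.000725·25.8895 = 0.2139  (Pfizer)
  w_2 = 0.158755·1.2461 + -0.000725·5.2031 = 0.1941  (Unilever)
  w_3 = 0.158755·1.5618 + -0.000725·19.8415 = 0.2336  (Boeing)
Σw_i=1.0000  μᵀw=0.1020
σ²=wᵀΣw=λ₁·μ_p+λ₂ = 0.158755·0.102 + -0.000725 = 0.015468 ≈ 0.0155


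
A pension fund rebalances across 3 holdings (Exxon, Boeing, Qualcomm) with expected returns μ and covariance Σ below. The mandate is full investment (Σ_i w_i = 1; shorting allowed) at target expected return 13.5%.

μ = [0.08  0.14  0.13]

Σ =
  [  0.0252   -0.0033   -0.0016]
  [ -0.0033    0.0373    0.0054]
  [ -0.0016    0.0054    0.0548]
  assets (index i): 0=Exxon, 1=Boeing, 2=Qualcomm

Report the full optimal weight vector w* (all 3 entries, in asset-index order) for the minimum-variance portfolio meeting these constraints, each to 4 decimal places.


x=Σ⁻¹μ = [3.8042  3.7844  2.1104]
y=Σ⁻¹𝟙 = [44.4546  28.3169  16.7558]
a=μᵀx=1.108502  b=𝟙ᵀx=9.698975  c=𝟙ᵀy=89.527189  D=ac−b²=5.170948
λ₁=(c·0.135−b)/D = (89.527189·0.135−9.698975)/5.170948 = 0.461655
λ₂=(a−b·0.135)/D = (1.108502−9.698975·0.135)/5.170948 = -0.038844
w* = 0.461655·x + -0.038844·y:
  w_0 = 0.461655·3.8042 + -0.038844·44.4546 = 0.0294  (Exxon)
  w_1 = 0.461655·3.7844 + -0.038844·28.3169 = 0.6471  (Boeing)
  w_2 = 0.461655·2.1104 + -0.038844·16.7558 = 0.3234  (Qualcomm)
Σw_i=1.0000  μᵀw=0.1350
σ²=wᵀΣw=λ₁·μ_p+λ₂ = 0.461655·0.135 + -0.038844 = 0.023480 ≈ 0.0235

0.0294  0.6471  0.3234


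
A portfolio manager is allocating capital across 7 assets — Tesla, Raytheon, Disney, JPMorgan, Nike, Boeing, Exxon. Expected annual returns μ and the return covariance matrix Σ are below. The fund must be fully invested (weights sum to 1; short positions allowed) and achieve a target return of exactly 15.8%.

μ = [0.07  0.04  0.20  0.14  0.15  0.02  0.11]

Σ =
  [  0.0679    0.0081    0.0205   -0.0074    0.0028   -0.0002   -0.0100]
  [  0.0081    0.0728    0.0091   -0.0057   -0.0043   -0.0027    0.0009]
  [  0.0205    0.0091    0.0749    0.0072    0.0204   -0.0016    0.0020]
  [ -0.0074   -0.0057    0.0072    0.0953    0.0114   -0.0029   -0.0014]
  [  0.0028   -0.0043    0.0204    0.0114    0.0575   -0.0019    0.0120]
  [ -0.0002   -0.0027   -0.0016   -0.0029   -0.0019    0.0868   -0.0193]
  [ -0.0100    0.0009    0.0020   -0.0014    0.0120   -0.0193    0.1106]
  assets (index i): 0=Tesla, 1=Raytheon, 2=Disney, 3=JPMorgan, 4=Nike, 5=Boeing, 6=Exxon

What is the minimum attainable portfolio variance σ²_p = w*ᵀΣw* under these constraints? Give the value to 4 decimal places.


0.0274

x=Σ⁻¹μ = [0.6222  0.4385  1.9027  1.2512  1.5055  0.5698  0.9648]
y=Σ⁻¹𝟙 = [14.5999  13.7508  3.2357  11.3603  12.3803  15.2847  11.6590]
a=μᵀx=0.960170  b=𝟙ᵀx=7.254837  c=𝟙ᵀy=82.270722  D=ac−b²=26.361182
λ₁=(c·0.158−b)/D = (82.270722·0.158−7.254837)/26.361182 = 0.217894
λ₂=(a−b·0.158)/D = (0.960170−7.254837·0.158)/26.361182 = -0.007059
w* = 0.217894·x + -0.007059·y:
  w_0 = 0.217894·0.6222 + -0.007059·14.5999 = 0.0325  (Tesla)
  w_1 = 0.217894·0.4385 + -0.007059·13.7508 = -0.0015  (Raytheon)
  w_2 = 0.217894·1.9027 + -0.007059·3.2357 = 0.3918  (Disney)
  w_3 = 0.217894·1.2512 + -0.007059·11.3603 = 0.1924  (JPMorgan)
  w_4 = 0.217894·1.5055 + -0.007059·12.3803 = 0.2407  (Nike)
  w_5 = 0.217894·0.5698 + -0.007059·15.2847 = 0.0163  (Boeing)
  w_6 = 0.217894·0.9648 + -0.007059·11.6590 = 0.1279  (Exxon)
Σw_i=1.0000  μᵀw=0.1580
σ²=wᵀΣw=λ₁·μ_p+λ₂ = 0.217894·0.158 + -0.007059 = 0.027368 ≈ 0.0274


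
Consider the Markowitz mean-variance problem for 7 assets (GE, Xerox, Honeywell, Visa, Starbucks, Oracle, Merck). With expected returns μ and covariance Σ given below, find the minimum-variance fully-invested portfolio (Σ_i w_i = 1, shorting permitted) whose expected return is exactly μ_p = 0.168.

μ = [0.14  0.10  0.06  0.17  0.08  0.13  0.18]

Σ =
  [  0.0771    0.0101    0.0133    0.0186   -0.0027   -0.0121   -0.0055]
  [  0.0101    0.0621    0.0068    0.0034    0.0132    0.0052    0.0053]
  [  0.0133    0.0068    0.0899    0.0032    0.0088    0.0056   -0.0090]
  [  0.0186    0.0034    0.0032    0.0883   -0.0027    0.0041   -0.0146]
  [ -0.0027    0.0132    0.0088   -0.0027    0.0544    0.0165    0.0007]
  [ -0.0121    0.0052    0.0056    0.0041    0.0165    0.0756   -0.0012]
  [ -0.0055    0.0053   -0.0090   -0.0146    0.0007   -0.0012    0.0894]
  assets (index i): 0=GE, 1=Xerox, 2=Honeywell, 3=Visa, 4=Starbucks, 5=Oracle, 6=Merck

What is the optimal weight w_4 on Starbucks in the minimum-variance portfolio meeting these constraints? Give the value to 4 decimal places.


x=Σ⁻¹μ = [1.6785  0.6578  0.3551  1.8869  0.8964  1.6574  2.4368]
y=Σ⁻¹𝟙 = [11.1145  8.0343  7.9734  10.5885  12.7892  10.7194  13.9688]
a=μᵀx=1.368648  b=𝟙ᵀx=9.568942  c=𝟙ᵀy=75.188021  D=ac−b²=11.341251
λ₁=(c·0.168−b)/D = (75.188021·0.168−9.568942)/11.341251 = 0.270045
λ₂=(a−b·0.168)/D = (1.368648−9.568942·0.168)/11.341251 = -0.021068
w* = 0.270045·x + -0.021068·y:
  w_0 = 0.270045·1.6785 + -0.021068·11.1145 = 0.2191  (GE)
  w_1 = 0.270045·0.6578 + -0.021068·8.0343 = 0.0084  (Xerox)
  w_2 = 0.270045·0.3551 + -0.021068·7.9734 = -0.0721  (Honeywell)
  w_3 = 0.270045·1.8869 + -0.021068·10.5885 = 0.2865  (Visa)
  w_4 = 0.270045·0.8964 + -0.021068·12.7892 = -0.0274  (Starbucks)
  w_5 = 0.270045·1.6574 + -0.021068·10.7194 = 0.2217  (Oracle)
  w_6 = 0.270045·2.4368 + -0.021068·13.9688 = 0.3638  (Merck)
Σw_i=1.0000  μᵀw=0.1680
σ²=wᵀΣw=λ₁·μ_p+λ₂ = 0.270045·0.168 + -0.021068 = 0.024300 ≈ 0.0243

-0.0274


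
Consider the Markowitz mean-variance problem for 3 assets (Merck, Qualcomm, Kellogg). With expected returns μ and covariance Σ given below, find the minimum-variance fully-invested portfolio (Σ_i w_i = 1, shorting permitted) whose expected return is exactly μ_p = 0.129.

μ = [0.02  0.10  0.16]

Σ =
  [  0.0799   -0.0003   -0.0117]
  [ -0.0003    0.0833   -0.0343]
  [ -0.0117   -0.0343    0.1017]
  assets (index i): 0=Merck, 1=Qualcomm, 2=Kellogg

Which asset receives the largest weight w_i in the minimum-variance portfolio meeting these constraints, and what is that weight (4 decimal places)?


Kellogg (0.5214)

u=Σ⁻¹μ = [0.6069  2.1823  2.3791]
v=Σ⁻¹𝟙 = [15.2511  19.5454  18.1794]
a=μᵀu=0.611020  b=𝟙ᵀu=5.168259  c=𝟙ᵀv=52.975838  D=ac−b²=5.658414
λ₁=(c·0.129−b)/D = (52.975838·0.129−5.168259)/5.658414 = 0.294362
λ₂=(a−b·0.129)/D = (0.611020−5.168259·0.129)/5.658414 = -0.009841
w* = 0.294362·u + -0.009841·v:
  w_0 = 0.294362·0.6069 + -0.009841·15.2511 = 0.0286  (Merck)
  w_1 = 0.294362·2.1823 + -0.009841·19.5454 = 0.4500  (Qualcomm)
  w_2 = 0.294362·2.3791 + -0.009841·18.1794 = 0.5214  (Kellogg)
Σw_i=1.0000  μᵀw=0.1290
σ²=wᵀΣw=λ₁·μ_p+λ₂ = 0.294362·0.129 + -0.009841 = 0.028132 ≈ 0.0281


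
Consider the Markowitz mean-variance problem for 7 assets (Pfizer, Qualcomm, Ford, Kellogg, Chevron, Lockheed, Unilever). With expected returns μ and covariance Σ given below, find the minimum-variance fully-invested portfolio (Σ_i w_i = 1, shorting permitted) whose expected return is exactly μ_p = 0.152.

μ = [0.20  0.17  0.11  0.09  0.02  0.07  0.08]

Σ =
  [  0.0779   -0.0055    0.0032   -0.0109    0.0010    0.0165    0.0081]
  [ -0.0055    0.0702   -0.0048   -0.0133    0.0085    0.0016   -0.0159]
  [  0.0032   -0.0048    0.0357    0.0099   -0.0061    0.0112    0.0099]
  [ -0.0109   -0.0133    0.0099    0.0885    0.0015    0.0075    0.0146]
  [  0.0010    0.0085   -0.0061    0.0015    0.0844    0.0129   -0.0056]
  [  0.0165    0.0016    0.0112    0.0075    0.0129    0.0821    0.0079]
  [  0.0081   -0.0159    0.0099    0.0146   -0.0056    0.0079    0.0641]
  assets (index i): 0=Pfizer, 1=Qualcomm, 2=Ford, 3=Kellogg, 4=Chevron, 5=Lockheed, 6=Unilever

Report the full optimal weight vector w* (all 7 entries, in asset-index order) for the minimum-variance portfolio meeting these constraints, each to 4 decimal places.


0.2832  0.3158  0.2452  0.1313  -0.0072  -0.0495  0.0813

x=Σ⁻¹μ = [2.8686  3.3260  2.7528  1.4253  0.1741  -0.4207  1.0278]
y=Σ⁻¹𝟙 = [12.8328  20.5646  24.3545  10.6360  11.8429  1.7256  13.7180]
a=μᵀx=1.626467  b=𝟙ᵀx=11.153850  c=𝟙ᵀy=95.674267  D=ac−b²=31.202626
λ₁=(c·0.152−b)/D = (95.674267·0.152−11.153850)/31.202626 = 0.108601
λ₂=(a−b·0.152)/D = (1.626467−11.153850·0.152)/31.202626 = -0.002209
w* = 0.108601·x + -0.002209·y:
  w_0 = 0.108601·2.8686 + -0.002209·12.8328 = 0.2832  (Pfizer)
  w_1 = 0.108601·3.3260 + -0.002209·20.5646 = 0.3158  (Qualcomm)
  w_2 = 0.108601·2.7528 + -0.002209·24.3545 = 0.2452  (Ford)
  w_3 = 0.108601·1.4253 + -0.002209·10.6360 = 0.1313  (Kellogg)
  w_4 = 0.108601·0.1741 + -0.002209·11.8429 = -0.0072  (Chevron)
  w_5 = 0.108601·-0.4207 + -0.002209·1.7256 = -0.0495  (Lockheed)
  w_6 = 0.108601·1.0278 + -0.002209·13.7180 = 0.0813  (Unilever)
Σw_i=1.0000  μᵀw=0.1520
σ²=wᵀΣw=λ₁·μ_p+λ₂ = 0.108601·0.152 + -0.002209 = 0.014299 ≈ 0.0143
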